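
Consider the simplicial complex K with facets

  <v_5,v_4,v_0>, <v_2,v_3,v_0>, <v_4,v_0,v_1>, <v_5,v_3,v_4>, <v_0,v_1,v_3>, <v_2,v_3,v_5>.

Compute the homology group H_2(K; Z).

H_2 = 0.

Take the total order v_0 < v_1 < v_2 < v_3 < v_4 < v_5 on the vertex set. Then K (dimension 2) consists of the simplices:

  0-simplices (6): [v_0], [v_1], [v_2], [v_3], [v_4], [v_5]
  1-simplices (12): [v_0,v_1], [v_0,v_2], [v_0,v_3], [v_0,v_4], [v_0,v_5], [v_1,v_3], [v_1,v_4], [v_2,v_3], [v_2,v_5], [v_3,v_4], [v_3,v_5], [v_4,v_5]
  2-simplices (6): [v_0,v_1,v_3], [v_0,v_1,v_4], [v_0,v_2,v_3], [v_0,v_4,v_5], [v_2,v_3,v_5], [v_3,v_4,v_5]

Hence C_0 ≅ Z^6, C_1 ≅ Z^12, C_2 ≅ Z^6.

The boundary map ∂_1: C_1 → C_0 is given by ∂[p,q] = [q] − [p]. For instance
  ∂[v_2,v_3] = [v_3] − [v_2].
The resulting 6×12 matrix has rank 5, and its Smith normal form has invariant factors (1,1,1,1,1).

The boundary map ∂_2: C_2 → C_1 sends each 2-simplex [p,q,r] to [q,r] − [p,r] + [p,q]. For instance
  ∂[v_3,v_4,v_5] = [v_4,v_5] − [v_3,v_5] + [v_3,v_4],
  ∂[v_0,v_4,v_5] = [v_4,v_5] − [v_0,v_5] + [v_0,v_4].
This gives a 12×6 integer matrix of rank 6; reducing to Smith normal form yields diagonal entries (1,1,1,1,1,1).

Reading off H_k = ker ∂_k / im ∂_{k+1}:

  H_2: rank ker ∂_2 − rank ∂_3 = (6 − 6) − 0 = 0, and there is no ∂_3, so H_2 ≅ 0.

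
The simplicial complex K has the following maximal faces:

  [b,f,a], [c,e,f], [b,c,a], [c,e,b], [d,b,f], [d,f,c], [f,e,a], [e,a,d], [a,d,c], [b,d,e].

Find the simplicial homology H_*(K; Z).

Take the total order a < b < c < d < e < f on the vertex set. Then K (dimension 2) consists of the simplices:

  0-simplices (6): a, b, c, d, e, f
  1-simplices (15): ab, ac, ad, ae, af, bc, bd, be, bf, cd, ce, cf, de, df, ef
  2-simplices (10): abc, abf, acd, ade, aef, bce, bde, bdf, cdf, cef

so the chain groups are C_0 ≅ Z^6, C_1 ≅ Z^15, C_2 ≅ Z^10.

The boundary map ∂_1: C_1 → C_0 sends each edge [p,q] (with p < q) to q − p. For instance
  ∂be = e − b.
As a 6×15 matrix over Z this has rank 5, with invariant factors (1,1,1,1,1).

The boundary map ∂_2: C_2 → C_1 sends each 2-simplex [p,q,r] to [q,r] − [p,r] + [p,q]. For instance
  ∂aef = ef − af + ae,
  ∂acd = cd − ad + ac.
The 15×10 boundary matrix has rank 10 and Smith normal form diag(1,1,1,1,1,1,1,1,1,2).

Computing H_k = (kernel of ∂_k) / (image of ∂_{k+1}):

  H_0: rank C_0 − rank ∂_1 = 6 − 5 = 1, and the invariant factors of ∂_1 are all 1, so H_0 ≅ Z.
  H_1: rank ker ∂_1 − rank ∂_2 = (15 − 5) − 10 = 0, and ∂_2 has invariant factor 2 > 1, so H_1 ≅ Z/2.
  H_2: rank ker ∂_2 − rank ∂_3 = (10 − 10) − 0 = 0, and there is no ∂_3, so H_2 ≅ 0.

H_0 ≅ Z,  H_1 ≅ Z/2,  H_2 = 0.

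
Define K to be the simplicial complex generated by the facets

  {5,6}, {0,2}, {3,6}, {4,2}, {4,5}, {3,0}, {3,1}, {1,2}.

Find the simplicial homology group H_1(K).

H_1 = Z^2.

Take the total order 0 < 1 < 2 < 3 < 4 < 5 < 6 on the vertex set. Then K (dimension 1) consists of the simplices:

  0-simplices (7): [0], [1], [2], [3], [4], [5], [6]
  1-simplices (8): [0,2], [0,3], [1,2], [1,3], [2,4], [3,6], [4,5], [5,6]

Hence C_0 ≅ Z^7, C_1 ≅ Z^8.

The boundary map ∂_1: C_1 → C_0 sends each edge [p,q] (with p < q) to q − p.
The resulting 7×8 matrix has rank 6, and its Smith normal form has invariant factors (1,1,1,1,1,1).

Reading off H_k = ker ∂_k / im ∂_{k+1}:

  H_1: rank ker ∂_1 − rank ∂_2 = (8 − 6) − 0 = 2, and there is no ∂_2, so H_1 = Z^2.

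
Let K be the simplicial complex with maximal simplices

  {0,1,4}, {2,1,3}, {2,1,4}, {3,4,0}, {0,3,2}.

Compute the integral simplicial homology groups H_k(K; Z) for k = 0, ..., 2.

H_0 ≅ Z,  H_1 ≅ Z,  H_2 = 0.

Fix the vertex order 0 < 1 < 2 < 3 < 4 and write every simplex with vertices in increasing order. Then dim K = 2 and the simplices of K are:

  0-simplices (5): [0], [1], [2], [3], [4]
  1-simplices (10): [0,1], [0,2], [0,3], [0,4], [1,2], [1,3], [1,4], [2,3], [2,4], [3,4]
  2-simplices (5): [0,1,4], [0,2,3], [0,3,4], [1,2,3], [1,2,4]

so the chain groups are C_0 ≅ Z^5, C_1 ≅ Z^10, C_2 ≅ Z^5.

The boundary map ∂_1: C_1 → C_0 maps an edge to its endpoints' difference, ∂[p,q] = q − p. For instance
  ∂[0,4] = [4] − [0].
As a 5×10 matrix over Z this has rank 4, with invariant factors (1,1,1,1).

The boundary map ∂_2: C_2 → C_1 acts by ∂[p,q,r] = [q,r] − [p,r] + [p,q]. For instance
  ∂[0,1,4] = [1,4] − [0,4] + [0,1],
  ∂[1,2,3] = [2,3] − [1,3] + [1,2].
This gives a 10×5 integer matrix of rank 5; reducing to Smith normal form yields diagonal entries (1,1,1,1,1).

Computing H_k = (kernel of ∂_k) / (image of ∂_{k+1}):

  H_0: rank C_0 − rank ∂_1 = 5 − 4 = 1, and the invariant factors of ∂_1 are all 1, so H_0 ≅ Z.
  H_1: rank ker ∂_1 − rank ∂_2 = (10 − 4) − 5 = 1, and the invariant factors of ∂_2 are all 1, so H_1 ≅ Z.
  H_2: rank ker ∂_2 − rank ∂_3 = (5 − 5) − 0 = 0, and there is no ∂_3, so H_2 ≅ 0.

As a check, the Euler characteristic is 5 − 10 + 5 = 0, which agrees with 1 − 1 + 0 = 0.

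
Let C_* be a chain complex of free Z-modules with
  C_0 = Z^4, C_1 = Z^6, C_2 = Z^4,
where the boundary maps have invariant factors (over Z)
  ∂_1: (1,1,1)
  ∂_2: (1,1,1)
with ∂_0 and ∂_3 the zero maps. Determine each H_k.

H_0: b_0 = 4 − 0 − 3 = 1; torsion from ∂_1 factors > 1: none. So H_0 ≅ Z.
H_1: b_1 = 6 − 3 − 3 = 0; torsion from ∂_2 factors > 1: none. So H_1 ≅ 0.
H_2: b_2 = 4 − 3 − 0 = 1; torsion from ∂_3 factors > 1: none. So H_2 ≅ Z.

H_0 ≅ Z,  H_1 = 0,  H_2 ≅ Z.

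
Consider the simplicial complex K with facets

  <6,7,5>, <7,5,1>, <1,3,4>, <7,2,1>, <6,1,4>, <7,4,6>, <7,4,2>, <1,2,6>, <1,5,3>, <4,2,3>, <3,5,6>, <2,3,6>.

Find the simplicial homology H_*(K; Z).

H_0 = Z,  H_1 = Z/2,  H_2 = 0.

K has 7 vertices, 18 edges, 12 triangles.
rank ∂_0 = 0, rank ∂_1 = 6 ⇒ b_0 = 7 − 0 − 6 = 1; all invariant factors of ∂_1 are 1 so no torsion. So H_0 = Z.
rank ∂_1 = 6, rank ∂_2 = 12 ⇒ b_1 = 18 − 6 − 12 = 0; ∂_2 has invariant factor(s) [2] giving torsion. So H_1 = Z/2.
rank ∂_2 = 12, rank ∂_3 = 0 ⇒ b_2 = 12 − 12 − 0 = 0. So H_2 = 0.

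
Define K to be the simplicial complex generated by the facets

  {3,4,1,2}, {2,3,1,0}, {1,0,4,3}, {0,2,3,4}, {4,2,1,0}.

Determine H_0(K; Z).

Take the total order 0 < 1 < 2 < 3 < 4 on the vertex set. Then K (dimension 3) consists of the simplices:

  0-simplices (5): [0], [1], [2], [3], [4]
  1-simplices (10): [0,1], [0,2], [0,3], [0,4], [1,2], [1,3], [1,4], [2,3], [2,4], [3,4]
  2-simplices (10): [0,1,2], [0,1,3], [0,1,4], [0,2,3], [0,2,4], [0,3,4], [1,2,3], [1,2,4], [1,3,4], [2,3,4]
  3-simplices (5): [0,1,2,3], [0,1,2,4], [0,1,3,4], [0,2,3,4], [1,2,3,4]

so the chain groups are C_0 ≅ Z^5, C_1 ≅ Z^10, C_2 ≅ Z^10, C_3 ≅ Z^5.

∂_1: C_1 → C_0 is given by ∂[p,q] = [q] − [p].
The resulting 5×10 matrix has rank 4, and its Smith normal form has invariant factors (1,1,1,1).

∂_2: C_2 → C_1 maps a triangle to the signed sum of its edges. For instance
  ∂[1,2,3] = [2,3] − [1,3] + [1,2],
  ∂[1,3,4] = [3,4] − [1,4] + [1,3].
As a 10×10 matrix over Z this has rank 6, with invariant factors (1,1,1,1,1,1).

The boundary map ∂_3: C_3 → C_2 sends each 3-simplex σ to the alternating sum Σ_i (−1)^i (σ with its i-th vertex removed). For instance
  ∂[0,1,2,4] = [1,2,4] − [0,2,4] + [0,1,4] − [0,1,2],
  ∂[1,2,3,4] = [2,3,4] − [1,3,4] + [1,2,4] − [1,2,3].
The 10×5 boundary matrix has rank 4 and Smith normal form diag(1,1,1,1).

Now H_k = ker ∂_k / im ∂_{k+1}, so:

  H_0: rank C_0 − rank ∂_1 = 5 − 4 = 1, and the invariant factors of ∂_1 are all 1, so H_0 ≅ Z.

H_0 ≅ Z.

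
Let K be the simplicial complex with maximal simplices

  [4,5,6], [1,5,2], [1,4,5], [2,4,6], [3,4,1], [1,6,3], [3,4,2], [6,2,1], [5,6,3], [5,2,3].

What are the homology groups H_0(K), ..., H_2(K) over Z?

Fix the vertex order 1 < 2 < 3 < 4 < 5 < 6 and write every simplex with vertices in increasing order. Then dim K = 2 and the simplices of K are:

  0-simplices (6): [1], [2], [3], [4], [5], [6]
  1-simplices (15): [1,2], [1,3], [1,4], [1,5], [1,6], [2,3], [2,4], [2,5], [2,6], [3,4], [3,5], [3,6], [4,5], [4,6], [5,6]
  2-simplices (10): [1,2,5], [1,2,6], [1,3,4], [1,3,6], [1,4,5], [2,3,4], [2,3,5], [2,4,6], [3,5,6], [4,5,6]

Hence C_0 ≅ Z^6, C_1 ≅ Z^15, C_2 ≅ Z^10.

The boundary map ∂_1: C_1 → C_0 maps an edge to its endpoints' difference, ∂[p,q] = q − p.
The resulting 6×15 matrix has rank 5, and its Smith normal form has invariant factors (1,1,1,1,1).

The boundary map ∂_2: C_2 → C_1 maps a triangle to the signed sum of its edges. For instance
  ∂[2,4,6] = [4,6] − [2,6] + [2,4],
  ∂[1,4,5] = [4,5] − [1,5] + [1,4].
The resulting 15×10 matrix has rank 10, and its Smith normal form has invariant factors (1,1,1,1,1,1,1,1,1,2).

From H_k ≅ ker(∂_k) / im(∂_{k+1}) we obtain:

  H_0: rank C_0 − rank ∂_1 = 6 − 5 = 1, and the invariant factors of ∂_1 are all 1, so H_0 = Z.
  H_1: rank ker ∂_1 − rank ∂_2 = (15 − 5) − 10 = 0, and ∂_2 has invariant factor 2 > 1, so H_1 = Z/2.
  H_2: rank ker ∂_2 − rank ∂_3 = (10 − 10) − 0 = 0, and there is no ∂_3, so H_2 = 0.

As a check, the Euler characteristic is 6 − 15 + 10 = 1, which agrees with 1 − 0 + 0 = 1.
(K is a triangulation of the real projective plane RP^2.)

H_0 = Z,  H_1 = Z/2,  H_2 = 0.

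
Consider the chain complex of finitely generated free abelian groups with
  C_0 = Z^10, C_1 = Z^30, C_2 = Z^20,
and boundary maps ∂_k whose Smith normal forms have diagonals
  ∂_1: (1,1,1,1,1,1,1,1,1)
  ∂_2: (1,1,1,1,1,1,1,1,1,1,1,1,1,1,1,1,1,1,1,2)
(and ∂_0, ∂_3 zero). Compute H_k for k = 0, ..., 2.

H_0: b_0 = 10 − 0 − 9 = 1; torsion from ∂_1 factors > 1: none. So H_0 = Z.
H_1: b_1 = 30 − 9 − 20 = 1; torsion from ∂_2 factors > 1: [2]. So H_1 = Z ⊕ Z/2.
H_2: b_2 = 20 − 20 − 0 = 0; torsion from ∂_3 factors > 1: none. So H_2 = 0.

H_0 = Z,  H_1 = Z ⊕ Z/2,  H_2 = 0.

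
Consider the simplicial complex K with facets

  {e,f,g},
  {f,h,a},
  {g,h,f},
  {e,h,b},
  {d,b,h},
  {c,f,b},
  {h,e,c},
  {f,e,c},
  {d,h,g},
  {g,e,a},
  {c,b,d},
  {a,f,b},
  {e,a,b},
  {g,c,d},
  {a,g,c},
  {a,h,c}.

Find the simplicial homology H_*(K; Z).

H_0 ≅ Z,  H_1 ≅ Z^2,  H_2 ≅ Z.

Fix the vertex order a < b < c < d < e < f < g < h and write every simplex with vertices in increasing order. Then dim K = 2 and the simplices of K are:

  0-simplices (8): a, b, c, d, e, f, g, h
  1-simplices (24): ab, ac, ae, af, ag, ah, bc, bd, be, bf, bh, cd, ce, cf, cg, ch, dg, dh, ef, eg, eh, fg, fh, gh
  2-simplices (16): abe, abf, acg, ach, aeg, afh, bcd, bcf, bdh, beh, cdg, cef, ceh, dgh, efg, fgh

giving chain groups C_0 ≅ Z^8, C_1 ≅ Z^24, C_2 ≅ Z^16.

∂_1: C_1 → C_0 maps an edge to its endpoints' difference, ∂[p,q] = q − p.
This gives a 8×24 integer matrix of rank 7; reducing to Smith normal form yields diagonal entries (1,1,1,1,1,1,1).

∂_2: C_2 → C_1 maps a triangle to the signed sum of its edges. For instance
  ∂ceh = eh − ch + ce,
  ∂fgh = gh − fh + fg.
This gives a 24×16 integer matrix of rank 15; reducing to Smith normal form yields diagonal entries (1,1,1,1,1,1,1,1,1,1,1,1,1,1,1).

From H_k ≅ ker(∂_k) / im(∂_{k+1}) we obtain:

  H_0: rank C_0 − rank ∂_1 = 8 − 7 = 1, and the invariant factors of ∂_1 are all 1, so H_0 ≅ Z.
  H_1: rank ker ∂_1 − rank ∂_2 = (24 − 7) − 15 = 2, and the invariant factors of ∂_2 are all 1, so H_1 ≅ Z^2.
  H_2: rank ker ∂_2 − rank ∂_3 = (16 − 15) − 0 = 1, and there is no ∂_3, so H_2 ≅ Z.

As a check, the Euler characteristic is 8 − 24 + 16 = 0, which agrees with 1 − 2 + 1 = 0.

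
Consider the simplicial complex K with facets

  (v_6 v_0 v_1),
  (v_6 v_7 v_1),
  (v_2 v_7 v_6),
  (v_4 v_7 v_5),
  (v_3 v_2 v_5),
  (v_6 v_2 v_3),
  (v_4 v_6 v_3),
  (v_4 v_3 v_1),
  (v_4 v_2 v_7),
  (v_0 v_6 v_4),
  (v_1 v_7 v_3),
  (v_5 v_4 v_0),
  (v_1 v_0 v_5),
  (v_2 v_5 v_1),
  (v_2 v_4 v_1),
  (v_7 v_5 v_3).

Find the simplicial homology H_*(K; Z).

Take the total order v_0 < v_1 < v_2 < v_3 < v_4 < v_5 < v_6 < v_7 on the vertex set. Then K (dimension 2) consists of the simplices:

  0-simplices (8): [v_0], [v_1], [v_2], [v_3], [v_4], [v_5], [v_6], [v_7]
  1-simplices (24): (24 of them)
  2-simplices (16): (16 of them)

giving chain groups C_0 ≅ Z^8, C_1 ≅ Z^24, C_2 ≅ Z^16.

The boundary map ∂_1: C_1 → C_0 is given by ∂[p,q] = [q] − [p].
This gives a 8×24 integer matrix of rank 7; reducing to Smith normal form yields diagonal entries (1,1,1,1,1,1,1).

∂_2: C_2 → C_1 maps a triangle to the signed sum of its edges. For instance
  ∂[v_2,v_4,v_7] = [v_4,v_7] − [v_2,v_7] + [v_2,v_4],
  ∂[v_0,v_4,v_6] = [v_4,v_6] − [v_0,v_6] + [v_0,v_4].
The 24×16 boundary matrix has rank 15 and Smith normal form diag(1,1,1,1,1,1,1,1,1,1,1,1,1,1,1).

Computing H_k = (kernel of ∂_k) / (image of ∂_{k+1}):

  H_0: rank C_0 − rank ∂_1 = 8 − 7 = 1, and the invariant factors of ∂_1 are all 1, so H_0 = Z.
  H_1: rank ker ∂_1 − rank ∂_2 = (24 − 7) − 15 = 2, and the invariant factors of ∂_2 are all 1, so H_1 = Z^2.
  H_2: rank ker ∂_2 − rank ∂_3 = (16 − 15) − 0 = 1, and there is no ∂_3, so H_2 = Z.

H_0 ≅ Z,  H_1 ≅ Z^2,  H_2 ≅ Z.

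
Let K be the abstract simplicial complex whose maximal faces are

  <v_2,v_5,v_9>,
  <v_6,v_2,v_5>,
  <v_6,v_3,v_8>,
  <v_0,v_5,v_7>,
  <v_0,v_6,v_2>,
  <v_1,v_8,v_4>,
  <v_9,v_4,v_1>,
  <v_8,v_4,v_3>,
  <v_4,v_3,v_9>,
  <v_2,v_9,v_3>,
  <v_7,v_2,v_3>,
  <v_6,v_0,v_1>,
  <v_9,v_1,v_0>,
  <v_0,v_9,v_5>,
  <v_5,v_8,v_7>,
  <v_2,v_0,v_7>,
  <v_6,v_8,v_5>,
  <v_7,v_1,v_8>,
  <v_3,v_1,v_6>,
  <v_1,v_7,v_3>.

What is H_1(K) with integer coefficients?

H_1 ≅ Z ⊕ Z/2Z.

We work with the vertex ordering v_0 < v_1 < v_2 < v_3 < v_4 < v_5 < v_6 < v_7 < v_8 < v_9. The simplices of K, each written with vertices in increasing order, are:

  0-simplices (10): [v_0], [v_1], [v_2], [v_3], [v_4], [v_5], [v_6], [v_7], [v_8], [v_9]
  1-simplices (30): (30 of them)
  2-simplices (20): (20 of them)

so the chain groups are C_0 ≅ Z^10, C_1 ≅ Z^30, C_2 ≅ Z^20.

The boundary map ∂_1: C_1 → C_0 sends each edge [p,q] (with p < q) to q − p.
The 10×30 boundary matrix has rank 9 and Smith normal form diag(1,1,1,1,1,1,1,1,1).

Boundary ∂_2: C_2 → C_1 sends each 2-simplex [p,q,r] to [q,r] − [p,r] + [p,q]. For instance
  ∂[v_1,v_4,v_8] = [v_4,v_8] − [v_1,v_8] + [v_1,v_4],
  ∂[v_0,v_1,v_6] = [v_1,v_6] − [v_0,v_6] + [v_0,v_1].
The resulting 30×20 matrix has rank 20, and its Smith normal form has invariant factors (1,1,1,1,1,1,1,1,1,1,1,1,1,1,1,1,1,1,1,2).

Now H_k = ker ∂_k / im ∂_{k+1}, so:

  H_1: rank ker ∂_1 − rank ∂_2 = (30 − 9) − 20 = 1, and ∂_2 has invariant factor 2 > 1, so H_1 = Z ⊕ Z/2Z.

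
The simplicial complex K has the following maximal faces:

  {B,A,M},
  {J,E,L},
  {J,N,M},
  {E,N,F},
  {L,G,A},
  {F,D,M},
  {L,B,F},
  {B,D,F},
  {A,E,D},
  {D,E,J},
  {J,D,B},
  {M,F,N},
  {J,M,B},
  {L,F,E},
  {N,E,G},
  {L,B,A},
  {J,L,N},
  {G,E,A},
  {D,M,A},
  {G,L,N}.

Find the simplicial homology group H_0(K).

H_0 ≅ Z.

Order the vertices as A < B < D < E < F < G < J < L < M < N. Listing each simplex with vertices in this order, K has dimension 2 with simplices:

  0-simplices (10): A, B, D, E, F, G, J, L, M, N
  1-simplices (30): AB, AD, AE, AG, AL, AM, BD, BF, BJ, BL, BM, DE, DF, DJ, DM, EF, EG, EJ, EL, EN, FL, FM, FN, GL, GN, JL, JM, JN, LN, MN
  2-simplices (20): ABL, ABM, ADE, ADM, AEG, AGL, BDF, BDJ, BFL, BJM, DEJ, DFM, EFL, EFN, EGN, EJL, FMN, GLN, JLN, JMN

Hence C_0 ≅ Z^10, C_1 ≅ Z^30, C_2 ≅ Z^20.

The boundary map ∂_1: C_1 → C_0 sends each edge [p,q] (with p < q) to q − p. For instance
  ∂LN = N − L.
The 10×30 boundary matrix has rank 9 and Smith normal form diag(1,1,1,1,1,1,1,1,1).

∂_2: C_2 → C_1 acts by ∂[p,q,r] = [q,r] − [p,r] + [p,q]. For instance
  ∂EGN = GN − EN + EG,
  ∂JLN = LN − JN + JL.
The 30×20 boundary matrix has rank 20 and Smith normal form diag(1,1,1,1,1,1,1,1,1,1,1,1,1,1,1,1,1,1,1,2).

Now H_k = ker ∂_k / im ∂_{k+1}, so:

  H_0: rank C_0 − rank ∂_1 = 10 − 9 = 1, and the invariant factors of ∂_1 are all 1, so H_0 = Z.

(K is a triangulation of the Klein bottle.)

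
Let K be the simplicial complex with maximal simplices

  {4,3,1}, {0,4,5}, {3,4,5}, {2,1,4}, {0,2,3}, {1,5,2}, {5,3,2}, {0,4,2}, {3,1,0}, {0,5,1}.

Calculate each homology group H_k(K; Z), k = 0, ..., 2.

Fix the vertex order 0 < 1 < 2 < 3 < 4 < 5 and write every simplex with vertices in increasing order. Then dim K = 2 and the simplices of K are:

  0-simplices (6): [0], [1], [2], [3], [4], [5]
  1-simplices (15): [0,1], [0,2], [0,3], [0,4], [0,5], [1,2], [1,3], [1,4], [1,5], [2,3], [2,4], [2,5], [3,4], [3,5], [4,5]
  2-simplices (10): [0,1,3], [0,1,5], [0,2,3], [0,2,4], [0,4,5], [1,2,4], [1,2,5], [1,3,4], [2,3,5], [3,4,5]

giving chain groups C_0 ≅ Z^6, C_1 ≅ Z^15, C_2 ≅ Z^10.

∂_1: C_1 → C_0 maps an edge to its endpoints' difference, ∂[p,q] = q − p. For instance
  ∂[1,5] = [5] − [1].
The 6×15 boundary matrix has rank 5 and Smith normal form diag(1,1,1,1,1).

The boundary map ∂_2: C_2 → C_1 acts by ∂[p,q,r] = [q,r] − [p,r] + [p,q]. For instance
  ∂[0,1,5] = [1,5] − [0,5] + [0,1],
  ∂[0,4,5] = [4,5] − [0,5] + [0,4].
As a 15×10 matrix over Z this has rank 10, with invariant factors (1,1,1,1,1,1,1,1,1,2).

From H_k ≅ ker(∂_k) / im(∂_{k+1}) we obtain:

  H_0: rank C_0 − rank ∂_1 = 6 − 5 = 1, and the invariant factors of ∂_1 are all 1, so H_0 ≅ Z.
  H_1: rank ker ∂_1 − rank ∂_2 = (15 − 5) − 10 = 0, and ∂_2 has invariant factor 2 > 1, so H_1 ≅ Z/2.
  H_2: rank ker ∂_2 − rank ∂_3 = (10 − 10) − 0 = 0, and there is no ∂_3, so H_2 ≅ 0.

H_0 ≅ Z,  H_1 ≅ Z/2,  H_2 = 0.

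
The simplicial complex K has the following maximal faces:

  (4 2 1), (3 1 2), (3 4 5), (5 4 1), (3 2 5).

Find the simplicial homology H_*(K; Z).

H_0 ≅ Z,  H_1 ≅ Z,  H_2 = 0.

Take the total order 1 < 2 < 3 < 4 < 5 on the vertex set. Then K (dimension 2) consists of the simplices:

  0-simplices (5): [1], [2], [3], [4], [5]
  1-simplices (10): [1,2], [1,3], [1,4], [1,5], [2,3], [2,4], [2,5], [3,4], [3,5], [4,5]
  2-simplices (5): [1,2,3], [1,2,4], [1,4,5], [2,3,5], [3,4,5]

so the chain groups are C_0 ≅ Z^5, C_1 ≅ Z^10, C_2 ≅ Z^5.

The boundary map ∂_1: C_1 → C_0 sends each edge [p,q] (with p < q) to q − p. For instance
  ∂[3,4] = [4] − [3].
The resulting 5×10 matrix has rank 4, and its Smith normal form has invariant factors (1,1,1,1).

The boundary map ∂_2: C_2 → C_1 sends each 2-simplex [p,q,r] to [q,r] − [p,r] + [p,q]. For instance
  ∂[2,3,5] = [3,5] − [2,5] + [2,3],
  ∂[1,2,3] = [2,3] − [1,3] + [1,2].
The 10×5 boundary matrix has rank 5 and Smith normal form diag(1,1,1,1,1).

Reading off H_k = ker ∂_k / im ∂_{k+1}:

  H_0: rank C_0 − rank ∂_1 = 5 − 4 = 1, and the invariant factors of ∂_1 are all 1, so H_0 = Z.
  H_1: rank ker ∂_1 − rank ∂_2 = (10 − 4) − 5 = 1, and the invariant factors of ∂_2 are all 1, so H_1 = Z.
  H_2: rank ker ∂_2 − rank ∂_3 = (5 − 5) − 0 = 0, and there is no ∂_3, so H_2 = 0.

As a check, the Euler characteristic is 5 − 10 + 5 = 0, which agrees with 1 − 1 + 0 = 0.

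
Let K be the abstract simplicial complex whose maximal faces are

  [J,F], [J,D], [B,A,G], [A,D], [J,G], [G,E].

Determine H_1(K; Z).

Order the vertices as A < B < D < E < F < G < J. Listing each simplex with vertices in this order, K has dimension 2 with simplices:

  0-simplices (7): A, B, D, E, F, G, J
  1-simplices (8): AB, AD, AG, BG, DJ, EG, FJ, GJ
  2-simplices (1): ABG

giving chain groups C_0 ≅ Z^7, C_1 ≅ Z^8, C_2 ≅ Z^1.

The boundary map ∂_1: C_1 → C_0 is given by ∂[p,q] = [q] − [p]. For instance
  ∂GJ = J − G.
As a 7×8 matrix over Z this has rank 6, with invariant factors (1,1,1,1,1,1).

The boundary map ∂_2: C_2 → C_1 sends each 2-simplex [p,q,r] to [q,r] − [p,r] + [p,q]. For instance
  ∂ABG = BG − AG + AB.
This gives a 8×1 integer matrix of rank 1; reducing to Smith normal form yields diagonal entries (1).

Reading off H_k = ker ∂_k / im ∂_{k+1}:

  H_1: rank ker ∂_1 − rank ∂_2 = (8 − 6) − 1 = 1, and the invariant factors of ∂_2 are all 1, so H_1 ≅ Z.

H_1 = Z.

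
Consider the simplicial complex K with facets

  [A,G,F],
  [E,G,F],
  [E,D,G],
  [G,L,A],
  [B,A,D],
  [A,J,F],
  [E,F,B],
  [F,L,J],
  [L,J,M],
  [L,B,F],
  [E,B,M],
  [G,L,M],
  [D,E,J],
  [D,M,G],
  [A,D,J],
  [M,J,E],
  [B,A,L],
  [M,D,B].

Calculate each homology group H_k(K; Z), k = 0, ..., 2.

Fix the vertex order A < B < D < E < F < G < J < L < M and write every simplex with vertices in increasing order. Then dim K = 2 and the simplices of K are:

  0-simplices (9): A, B, D, E, F, G, J, L, M
  1-simplices (27): AB, AD, AF, AG, AJ, AL, BD, BE, BF, BL, BM, DE, DG, DJ, DM, EF, EG, EJ, EM, FG, FJ, FL, GL, GM, JL, JM, LM
  2-simplices (18): ABD, ABL, ADJ, AFG, AFJ, AGL, BDM, BEF, BEM, BFL, DEG, DEJ, DGM, EFG, EJM, FJL, GLM, JLM

giving chain groups C_0 ≅ Z^9, C_1 ≅ Z^27, C_2 ≅ Z^18.

∂_1: C_1 → C_0 maps an edge to its endpoints' difference, ∂[p,q] = q − p.
The 9×27 boundary matrix has rank 8 and Smith normal form diag(1,1,1,1,1,1,1,1).

∂_2: C_2 → C_1 sends each 2-simplex [p,q,r] to [q,r] − [p,r] + [p,q]. For instance
  ∂AFG = FG − AG + AF,
  ∂GLM = LM − GM + GL.
The 27×18 boundary matrix has rank 18 and Smith normal form diag(1,1,1,1,1,1,1,1,1,1,1,1,1,1,1,1,1,2).

From H_k ≅ ker(∂_k) / im(∂_{k+1}) we obtain:

  H_0: rank C_0 − rank ∂_1 = 9 − 8 = 1, and the invariant factors of ∂_1 are all 1, so H_0 ≅ Z.
  H_1: rank ker ∂_1 − rank ∂_2 = (27 − 8) − 18 = 1, and ∂_2 has invariant factor 2 > 1, so H_1 ≅ Z ⊕ Z/2Z.
  H_2: rank ker ∂_2 − rank ∂_3 = (18 − 18) − 0 = 0, and there is no ∂_3, so H_2 ≅ 0.

H_0 = Z,  H_1 = Z ⊕ Z/2Z,  H_2 = 0.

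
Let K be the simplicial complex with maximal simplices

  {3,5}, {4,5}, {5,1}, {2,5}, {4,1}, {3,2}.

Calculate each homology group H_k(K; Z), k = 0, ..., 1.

K has 5 vertices, 6 edges.
rank ∂_0 = 0, rank ∂_1 = 4 ⇒ b_0 = 5 − 0 − 4 = 1; all invariant factors of ∂_1 are 1 so no torsion. So H_0 = Z.
rank ∂_1 = 4, rank ∂_2 = 0 ⇒ b_1 = 6 − 4 − 0 = 2. So H_1 = Z^2.

H_0 = Z,  H_1 = Z^2.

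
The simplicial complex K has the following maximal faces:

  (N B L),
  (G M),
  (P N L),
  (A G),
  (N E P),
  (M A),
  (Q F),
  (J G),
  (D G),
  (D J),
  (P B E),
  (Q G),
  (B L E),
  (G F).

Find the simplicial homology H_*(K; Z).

H_0 = Z^2,  H_1 = Z^4,  H_2 = 0.

K has 12 vertices, 19 edges, 5 triangles.
rank ∂_0 = 0, rank ∂_1 = 10 ⇒ b_0 = 12 − 0 − 10 = 2; all invariant factors of ∂_1 are 1 so no torsion. So H_0 ≅ Z^2.
rank ∂_1 = 10, rank ∂_2 = 5 ⇒ b_1 = 19 − 10 − 5 = 4; all invariant factors of ∂_2 are 1 so no torsion. So H_1 ≅ Z^4.
rank ∂_2 = 5, rank ∂_3 = 0 ⇒ b_2 = 5 − 5 − 0 = 0. So H_2 ≅ 0.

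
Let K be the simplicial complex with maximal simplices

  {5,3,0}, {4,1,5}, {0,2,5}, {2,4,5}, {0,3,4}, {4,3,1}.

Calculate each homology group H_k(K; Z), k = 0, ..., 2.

K has 6 vertices, 12 edges, 6 triangles.
rank ∂_0 = 0, rank ∂_1 = 5 ⇒ b_0 = 6 − 0 − 5 = 1; all invariant factors of ∂_1 are 1 so no torsion. So H_0 ≅ Z.
rank ∂_1 = 5, rank ∂_2 = 6 ⇒ b_1 = 12 − 5 − 6 = 1; all invariant factors of ∂_2 are 1 so no torsion. So H_1 ≅ Z.
rank ∂_2 = 6, rank ∂_3 = 0 ⇒ b_2 = 6 − 6 − 0 = 0. So H_2 ≅ 0.

H_0 = Z,  H_1 = Z,  H_2 = 0.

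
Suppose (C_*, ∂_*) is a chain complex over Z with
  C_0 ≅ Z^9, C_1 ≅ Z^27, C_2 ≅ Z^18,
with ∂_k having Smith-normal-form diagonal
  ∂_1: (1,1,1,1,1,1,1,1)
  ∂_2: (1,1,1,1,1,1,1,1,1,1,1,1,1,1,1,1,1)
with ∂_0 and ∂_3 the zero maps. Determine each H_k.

H_0: b_0 = 9 − 0 − 8 = 1; torsion from ∂_1 factors > 1: none. So H_0 = Z.
H_1: b_1 = 27 − 8 − 17 = 2; torsion from ∂_2 factors > 1: none. So H_1 = Z^2.
H_2: b_2 = 18 − 17 − 0 = 1; torsion from ∂_3 factors > 1: none. So H_2 = Z.

H_0 = Z,  H_1 = Z^2,  H_2 = Z.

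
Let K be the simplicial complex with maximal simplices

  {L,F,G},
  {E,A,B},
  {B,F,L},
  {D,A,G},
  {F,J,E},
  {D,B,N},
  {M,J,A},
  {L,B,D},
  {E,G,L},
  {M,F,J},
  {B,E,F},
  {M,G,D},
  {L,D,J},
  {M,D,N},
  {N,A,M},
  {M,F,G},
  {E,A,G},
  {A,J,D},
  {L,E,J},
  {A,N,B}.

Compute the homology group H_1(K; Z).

Fix the vertex order A < B < D < E < F < G < J < L < M < N and write every simplex with vertices in increasing order. Then dim K = 2 and the simplices of K are:

  0-simplices (10): A, B, D, E, F, G, J, L, M, N
  1-simplices (30): AB, AD, AE, AG, AJ, AM, AN, BD, BE, BF, BL, BN, DG, DJ, DL, DM, DN, EF, EG, EJ, EL, FG, FJ, FL, FM, GL, GM, JL, JM, MN
  2-simplices (20): ABE, ABN, ADG, ADJ, AEG, AJM, AMN, BDL, BDN, BEF, BFL, DGM, DJL, DMN, EFJ, EGL, EJL, FGL, FGM, FJM

giving chain groups C_0 ≅ Z^10, C_1 ≅ Z^30, C_2 ≅ Z^20.

Boundary ∂_1: C_1 → C_0 is given by ∂[p,q] = [q] − [p]. For instance
  ∂AB = B − A.
The 10×30 boundary matrix has rank 9 and Smith normal form diag(1,1,1,1,1,1,1,1,1).

The boundary map ∂_2: C_2 → C_1 acts by ∂[p,q,r] = [q,r] − [p,r] + [p,q]. For instance
  ∂BDL = DL − BL + BD,
  ∂ABN = BN − AN + AB.
As a 30×20 matrix over Z this has rank 20, with invariant factors (1,1,1,1,1,1,1,1,1,1,1,1,1,1,1,1,1,1,1,2).

Computing H_k = (kernel of ∂_k) / (image of ∂_{k+1}):

  H_1: rank ker ∂_1 − rank ∂_2 = (30 − 9) − 20 = 1, and ∂_2 has invariant factor 2 > 1, so H_1 = Z ⊕ Z/2Z.

(K is a triangulation of the Klein bottle.)

H_1 = Z ⊕ Z/2Z.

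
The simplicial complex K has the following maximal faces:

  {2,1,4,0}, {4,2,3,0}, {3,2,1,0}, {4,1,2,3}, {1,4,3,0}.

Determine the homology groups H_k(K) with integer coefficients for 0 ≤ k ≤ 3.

Take the total order 0 < 1 < 2 < 3 < 4 on the vertex set. Then K (dimension 3) consists of the simplices:

  0-simplices (5): [0], [1], [2], [3], [4]
  1-simplices (10): [0,1], [0,2], [0,3], [0,4], [1,2], [1,3], [1,4], [2,3], [2,4], [3,4]
  2-simplices (10): [0,1,2], [0,1,3], [0,1,4], [0,2,3], [0,2,4], [0,3,4], [1,2,3], [1,2,4], [1,3,4], [2,3,4]
  3-simplices (5): [0,1,2,3], [0,1,2,4], [0,1,3,4], [0,2,3,4], [1,2,3,4]

Hence C_0 ≅ Z^5, C_1 ≅ Z^10, C_2 ≅ Z^10, C_3 ≅ Z^5.

The boundary map ∂_1: C_1 → C_0 is given by ∂[p,q] = [q] − [p].
The 5×10 boundary matrix has rank 4 and Smith normal form diag(1,1,1,1).

∂_2: C_2 → C_1 sends each 2-simplex [p,q,r] to [q,r] − [p,r] + [p,q]. For instance
  ∂[1,2,4] = [2,4] − [1,4] + [1,2],
  ∂[0,2,3] = [2,3] − [0,3] + [0,2].
As a 10×10 matrix over Z this has rank 6, with invariant factors (1,1,1,1,1,1).

∂_3: C_3 → C_2 sends each 3-simplex σ to the alternating sum Σ_i (−1)^i (σ with its i-th vertex removed). For instance
  ∂[0,2,3,4] = [2,3,4] − [0,3,4] + [0,2,4] − [0,2,3],
  ∂[0,1,2,4] = [1,2,4] − [0,2,4] + [0,1,4] − [0,1,2].
The resulting 10×5 matrix has rank 4, and its Smith normal form has invariant factors (1,1,1,1).

Computing H_k = (kernel of ∂_k) / (image of ∂_{k+1}):

  H_0: rank C_0 − rank ∂_1 = 5 − 4 = 1, and the invariant factors of ∂_1 are all 1, so H_0 ≅ Z.
  H_1: rank ker ∂_1 − rank ∂_2 = (10 − 4) − 6 = 0, and the invariant factors of ∂_2 are all 1, so H_1 ≅ 0.
  H_2: rank ker ∂_2 − rank ∂_3 = (10 − 6) − 4 = 0, and the invariant factors of ∂_3 are all 1, so H_2 ≅ 0.
  H_3: rank ker ∂_3 − rank ∂_4 = (5 − 4) − 0 = 1, and there is no ∂_4, so H_3 ≅ Z.

H_0 = Z,  H_1 = 0,  H_2 = 0,  H_3 = Z.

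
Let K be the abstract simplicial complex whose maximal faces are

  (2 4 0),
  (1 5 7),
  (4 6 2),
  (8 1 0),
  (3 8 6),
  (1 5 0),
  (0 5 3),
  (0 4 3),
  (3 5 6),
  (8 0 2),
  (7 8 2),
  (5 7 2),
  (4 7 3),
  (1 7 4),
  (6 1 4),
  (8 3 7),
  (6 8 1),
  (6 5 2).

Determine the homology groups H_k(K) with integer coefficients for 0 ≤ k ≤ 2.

H_0 ≅ Z,  H_1 ≅ Z^2,  H_2 ≅ Z.

We work with the vertex ordering 0 < 1 < 2 < 3 < 4 < 5 < 6 < 7 < 8. The simplices of K, each written with vertices in increasing order, are:

  0-simplices (9): [0], [1], [2], [3], [4], [5], [6], [7], [8]
  1-simplices (27): (27 of them)
  2-simplices (18): [0,1,5], [0,1,8], [0,2,4], [0,2,8], [0,3,4], [0,3,5], [1,4,6], [1,4,7], [1,5,7], [1,6,8], [2,4,6], [2,5,6], [2,5,7], [2,7,8], [3,4,7], [3,5,6], [3,6,8], [3,7,8]

giving chain groups C_0 ≅ Z^9, C_1 ≅ Z^27, C_2 ≅ Z^18.

Boundary ∂_1: C_1 → C_0 sends each edge [p,q] (with p < q) to q − p. For instance
  ∂[3,7] = [7] − [3].
The resulting 9×27 matrix has rank 8, and its Smith normal form has invariant factors (1,1,1,1,1,1,1,1).

∂_2: C_2 → C_1 sends each 2-simplex [p,q,r] to [q,r] − [p,r] + [p,q]. For instance
  ∂[1,5,7] = [5,7] − [1,7] + [1,5],
  ∂[3,5,6] = [5,6] − [3,6] + [3,5].
As a 27×18 matrix over Z this has rank 17, with invariant factors (1,1,1,1,1,1,1,1,1,1,1,1,1,1,1,1,1).

Computing H_k = (kernel of ∂_k) / (image of ∂_{k+1}):

  H_0: rank C_0 − rank ∂_1 = 9 − 8 = 1, and the invariant factors of ∂_1 are all 1, so H_0 ≅ Z.
  H_1: rank ker ∂_1 − rank ∂_2 = (27 − 8) − 17 = 2, and the invariant factors of ∂_2 are all 1, so H_1 ≅ Z^2.
  H_2: rank ker ∂_2 − rank ∂_3 = (18 − 17) − 0 = 1, and there is no ∂_3, so H_2 ≅ Z.

As a check, the Euler characteristic is 9 − 27 + 18 = 0, which agrees with 1 − 2 + 1 = 0.
(K is a triangulation of the torus T^2.)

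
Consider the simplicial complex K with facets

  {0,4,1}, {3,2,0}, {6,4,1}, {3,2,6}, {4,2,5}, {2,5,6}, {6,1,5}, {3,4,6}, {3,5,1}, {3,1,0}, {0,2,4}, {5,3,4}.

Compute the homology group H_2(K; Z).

Order the vertices as 0 < 1 < 2 < 3 < 4 < 5 < 6. Listing each simplex with vertices in this order, K has dimension 2 with simplices:

  0-simplices (7): [0], [1], [2], [3], [4], [5], [6]
  1-simplices (18): [0,1], [0,2], [0,3], [0,4], [1,3], [1,4], [1,5], [1,6], [2,3], [2,4], [2,5], [2,6], [3,4], [3,5], [3,6], [4,5], [4,6], [5,6]
  2-simplices (12): [0,1,3], [0,1,4], [0,2,3], [0,2,4], [1,3,5], [1,4,6], [1,5,6], [2,3,6], [2,4,5], [2,5,6], [3,4,5], [3,4,6]

giving chain groups C_0 ≅ Z^7, C_1 ≅ Z^18, C_2 ≅ Z^12.

∂_1: C_1 → C_0 is given by ∂[p,q] = [q] − [p]. For instance
  ∂[1,3] = [3] − [1].
As a 7×18 matrix over Z this has rank 6, with invariant factors (1,1,1,1,1,1).

The boundary map ∂_2: C_2 → C_1 maps a triangle to the signed sum of its edges. For instance
  ∂[1,3,5] = [3,5] − [1,5] + [1,3],
  ∂[1,5,6] = [5,6] − [1,6] + [1,5].
The resulting 18×12 matrix has rank 12, and its Smith normal form has invariant factors (1,1,1,1,1,1,1,1,1,1,1,2).

Computing H_k = (kernel of ∂_k) / (image of ∂_{k+1}):

  H_2: rank ker ∂_2 − rank ∂_3 = (12 − 12) − 0 = 0, and there is no ∂_3, so H_2 = 0.

H_2 = 0.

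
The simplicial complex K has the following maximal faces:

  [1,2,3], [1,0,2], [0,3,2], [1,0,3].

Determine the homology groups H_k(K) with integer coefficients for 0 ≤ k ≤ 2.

Take the total order 0 < 1 < 2 < 3 on the vertex set. Then K (dimension 2) consists of the simplices:

  0-simplices (4): [0], [1], [2], [3]
  1-simplices (6): [0,1], [0,2], [0,3], [1,2], [1,3], [2,3]
  2-simplices (4): [0,1,2], [0,1,3], [0,2,3], [1,2,3]

giving chain groups C_0 ≅ Z^4, C_1 ≅ Z^6, C_2 ≅ Z^4.

The boundary map ∂_1: C_1 → C_0 maps an edge to its endpoints' difference, ∂[p,q] = q − p.
This gives a 4×6 integer matrix of rank 3; reducing to Smith normal form yields diagonal entries (1,1,1).

Boundary ∂_2: C_2 → C_1 sends each 2-simplex [p,q,r] to [q,r] − [p,r] + [p,q]. For instance
  ∂[1,2,3] = [2,3] − [1,3] + [1,2],
  ∂[0,1,3] = [1,3] − [0,3] + [0,1].
The resulting 6×4 matrix has rank 3, and its Smith normal form has invariant factors (1,1,1).

From H_k ≅ ker(∂_k) / im(∂_{k+1}) we obtain:

  H_0: rank C_0 − rank ∂_1 = 4 − 3 = 1, and the invariant factors of ∂_1 are all 1, so H_0 = Z.
  H_1: rank ker ∂_1 − rank ∂_2 = (6 − 3) − 3 = 0, and the invariant factors of ∂_2 are all 1, so H_1 = 0.
  H_2: rank ker ∂_2 − rank ∂_3 = (4 − 3) − 0 = 1, and there is no ∂_3, so H_2 = Z.

H_0 ≅ Z,  H_1 = 0,  H_2 ≅ Z.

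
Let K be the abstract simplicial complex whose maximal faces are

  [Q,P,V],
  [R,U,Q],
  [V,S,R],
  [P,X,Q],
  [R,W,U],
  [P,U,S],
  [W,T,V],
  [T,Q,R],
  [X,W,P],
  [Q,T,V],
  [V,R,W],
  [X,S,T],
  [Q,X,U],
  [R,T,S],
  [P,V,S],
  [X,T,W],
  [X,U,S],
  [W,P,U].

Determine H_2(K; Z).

K has 9 vertices, 27 edges, 18 triangles.
rank ∂_2 = 18, rank ∂_3 = 0 ⇒ b_2 = 18 − 18 − 0 = 0. So H_2 = 0.

H_2 = 0.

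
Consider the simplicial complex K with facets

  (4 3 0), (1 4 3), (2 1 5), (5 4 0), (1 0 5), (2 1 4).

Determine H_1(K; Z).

H_1 ≅ Z.

Order the vertices as 0 < 1 < 2 < 3 < 4 < 5. Listing each simplex with vertices in this order, K has dimension 2 with simplices:

  0-simplices (6): [0], [1], [2], [3], [4], [5]
  1-simplices (12): [0,1], [0,3], [0,4], [0,5], [1,2], [1,3], [1,4], [1,5], [2,4], [2,5], [3,4], [4,5]
  2-simplices (6): [0,1,5], [0,3,4], [0,4,5], [1,2,4], [1,2,5], [1,3,4]

giving chain groups C_0 ≅ Z^6, C_1 ≅ Z^12, C_2 ≅ Z^6.

∂_1: C_1 → C_0 maps an edge to its endpoints' difference, ∂[p,q] = q − p.
As a 6×12 matrix over Z this has rank 5, with invariant factors (1,1,1,1,1).

Boundary ∂_2: C_2 → C_1 sends each 2-simplex [p,q,r] to [q,r] − [p,r] + [p,q]. For instance
  ∂[0,1,5] = [1,5] − [0,5] + [0,1],
  ∂[0,3,4] = [3,4] − [0,4] + [0,3].
The resulting 12×6 matrix has rank 6, and its Smith normal form has invariant factors (1,1,1,1,1,1).

From H_k ≅ ker(∂_k) / im(∂_{k+1}) we obtain:

  H_1: rank ker ∂_1 − rank ∂_2 = (12 − 5) − 6 = 1, and the invariant factors of ∂_2 are all 1, so H_1 ≅ Z.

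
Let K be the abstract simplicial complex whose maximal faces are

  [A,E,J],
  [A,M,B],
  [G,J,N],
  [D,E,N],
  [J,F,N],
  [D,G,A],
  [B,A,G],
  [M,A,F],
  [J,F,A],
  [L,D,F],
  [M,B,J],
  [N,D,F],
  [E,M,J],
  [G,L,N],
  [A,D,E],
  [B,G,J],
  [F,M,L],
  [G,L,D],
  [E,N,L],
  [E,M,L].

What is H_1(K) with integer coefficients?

H_1 = Z ⊕ Z_2.

Fix the vertex order A < B < D < E < F < G < J < L < M < N and write every simplex with vertices in increasing order. Then dim K = 2 and the simplices of K are:

  0-simplices (10): A, B, D, E, F, G, J, L, M, N
  1-simplices (30): AB, AD, AE, AF, AG, AJ, AM, BG, BJ, BM, DE, DF, DG, DL, DN, EJ, EL, EM, EN, FJ, FL, FM, FN, GJ, GL, GN, JM, JN, LM, LN
  2-simplices (20): ABG, ABM, ADE, ADG, AEJ, AFJ, AFM, BGJ, BJM, DEN, DFL, DFN, DGL, EJM, ELM, ELN, FJN, FLM, GJN, GLN

giving chain groups C_0 ≅ Z^10, C_1 ≅ Z^30, C_2 ≅ Z^20.

∂_1: C_1 → C_0 sends each edge [p,q] (with p < q) to q − p. For instance
  ∂AE = E − A.
As a 10×30 matrix over Z this has rank 9, with invariant factors (1,1,1,1,1,1,1,1,1).

Boundary ∂_2: C_2 → C_1 sends each 2-simplex [p,q,r] to [q,r] − [p,r] + [p,q]. For instance
  ∂AEJ = EJ − AJ + AE,
  ∂DFL = FL − DL + DF.
This gives a 30×20 integer matrix of rank 20; reducing to Smith normal form yields diagonal entries (1,1,1,1,1,1,1,1,1,1,1,1,1,1,1,1,1,1,1,2).

Reading off H_k = ker ∂_k / im ∂_{k+1}:

  H_1: rank ker ∂_1 − rank ∂_2 = (30 − 9) − 20 = 1, and ∂_2 has invariant factor 2 > 1, so H_1 ≅ Z ⊕ Z_2.

(K is a triangulation of the Klein bottle.)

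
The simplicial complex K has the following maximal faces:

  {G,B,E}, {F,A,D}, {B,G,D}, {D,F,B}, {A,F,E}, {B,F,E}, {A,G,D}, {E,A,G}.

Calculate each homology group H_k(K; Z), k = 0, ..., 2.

We work with the vertex ordering A < B < D < E < F < G. The simplices of K, each written with vertices in increasing order, are:

  0-simplices (6): A, B, D, E, F, G
  1-simplices (12): AD, AE, AF, AG, BD, BE, BF, BG, DF, DG, EF, EG
  2-simplices (8): ADF, ADG, AEF, AEG, BDF, BDG, BEF, BEG

so the chain groups are C_0 ≅ Z^6, C_1 ≅ Z^12, C_2 ≅ Z^8.

∂_1: C_1 → C_0 maps an edge to its endpoints' difference, ∂[p,q] = q − p. For instance
  ∂EF = F − E.
As a 6×12 matrix over Z this has rank 5, with invariant factors (1,1,1,1,1).

∂_2: C_2 → C_1 acts by ∂[p,q,r] = [q,r] − [p,r] + [p,q]. For instance
  ∂ADF = DF − AF + AD,
  ∂BEG = EG − BG + BE.
As a 12×8 matrix over Z this has rank 7, with invariant factors (1,1,1,1,1,1,1).

Reading off H_k = ker ∂_k / im ∂_{k+1}:

  H_0: rank C_0 − rank ∂_1 = 6 − 5 = 1, and the invariant factors of ∂_1 are all 1, so H_0 = Z.
  H_1: rank ker ∂_1 − rank ∂_2 = (12 − 5) − 7 = 0, and the invariant factors of ∂_2 are all 1, so H_1 = 0.
  H_2: rank ker ∂_2 − rank ∂_3 = (8 − 7) − 0 = 1, and there is no ∂_3, so H_2 = Z.

(K is a triangulation of the 2-sphere S^2.)

H_0 = Z,  H_1 = 0,  H_2 = Z.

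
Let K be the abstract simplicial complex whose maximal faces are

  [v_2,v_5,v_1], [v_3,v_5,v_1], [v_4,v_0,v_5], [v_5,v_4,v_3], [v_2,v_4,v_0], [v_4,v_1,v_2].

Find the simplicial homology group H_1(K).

Fix the vertex order v_0 < v_1 < v_2 < v_3 < v_4 < v_5 and write every simplex with vertices in increasing order. Then dim K = 2 and the simplices of K are:

  0-simplices (6): [v_0], [v_1], [v_2], [v_3], [v_4], [v_5]
  1-simplices (12): [v_0,v_2], [v_0,v_4], [v_0,v_5], [v_1,v_2], [v_1,v_3], [v_1,v_4], [v_1,v_5], [v_2,v_4], [v_2,v_5], [v_3,v_4], [v_3,v_5], [v_4,v_5]
  2-simplices (6): [v_0,v_2,v_4], [v_0,v_4,v_5], [v_1,v_2,v_4], [v_1,v_2,v_5], [v_1,v_3,v_5], [v_3,v_4,v_5]

giving chain groups C_0 ≅ Z^6, C_1 ≅ Z^12, C_2 ≅ Z^6.

The boundary map ∂_1: C_1 → C_0 sends each edge [p,q] (with p < q) to q − p.
As a 6×12 matrix over Z this has rank 5, with invariant factors (1,1,1,1,1).

Boundary ∂_2: C_2 → C_1 acts by ∂[p,q,r] = [q,r] − [p,r] + [p,q]. For instance
  ∂[v_1,v_3,v_5] = [v_3,v_5] − [v_1,v_5] + [v_1,v_3],
  ∂[v_0,v_2,v_4] = [v_2,v_4] − [v_0,v_4] + [v_0,v_2].
The resulting 12×6 matrix has rank 6, and its Smith normal form has invariant factors (1,1,1,1,1,1).

Reading off H_k = ker ∂_k / im ∂_{k+1}:

  H_1: rank ker ∂_1 − rank ∂_2 = (12 − 5) − 6 = 1, and the invariant factors of ∂_2 are all 1, so H_1 = Z.

(K is a triangulation of the cylinder S^1 x I.)

H_1 ≅ Z.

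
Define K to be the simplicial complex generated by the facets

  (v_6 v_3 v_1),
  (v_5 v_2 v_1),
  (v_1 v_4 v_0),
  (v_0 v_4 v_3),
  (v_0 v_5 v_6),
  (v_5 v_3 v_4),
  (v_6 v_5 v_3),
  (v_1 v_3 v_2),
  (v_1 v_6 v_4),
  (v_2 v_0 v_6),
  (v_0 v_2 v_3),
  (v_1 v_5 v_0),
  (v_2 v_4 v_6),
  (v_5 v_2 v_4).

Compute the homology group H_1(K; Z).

Take the total order v_0 < v_1 < v_2 < v_3 < v_4 < v_5 < v_6 on the vertex set. Then K (dimension 2) consists of the simplices:

  0-simplices (7): [v_0], [v_1], [v_2], [v_3], [v_4], [v_5], [v_6]
  1-simplices (21): (21 of them)
  2-simplices (14): (14 of them)

giving chain groups C_0 ≅ Z^7, C_1 ≅ Z^21, C_2 ≅ Z^14.

∂_1: C_1 → C_0 is given by ∂[p,q] = [q] − [p].
As a 7×21 matrix over Z this has rank 6, with invariant factors (1,1,1,1,1,1).

∂_2: C_2 → C_1 sends each 2-simplex [p,q,r] to [q,r] − [p,r] + [p,q]. For instance
  ∂[v_2,v_4,v_5] = [v_4,v_5] − [v_2,v_5] + [v_2,v_4],
  ∂[v_3,v_4,v_5] = [v_4,v_5] − [v_3,v_5] + [v_3,v_4].
As a 21×14 matrix over Z this has rank 13, with invariant factors (1,1,1,1,1,1,1,1,1,1,1,1,1).

From H_k ≅ ker(∂_k) / im(∂_{k+1}) we obtain:

  H_1: rank ker ∂_1 − rank ∂_2 = (21 − 6) − 13 = 2, and the invariant factors of ∂_2 are all 1, so H_1 = Z^2.

H_1 ≅ Z^2.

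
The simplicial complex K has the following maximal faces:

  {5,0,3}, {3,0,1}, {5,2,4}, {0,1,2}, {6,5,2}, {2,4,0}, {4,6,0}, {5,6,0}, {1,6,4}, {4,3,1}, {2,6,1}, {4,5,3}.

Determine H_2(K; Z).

Order the vertices as 0 < 1 < 2 < 3 < 4 < 5 < 6. Listing each simplex with vertices in this order, K has dimension 2 with simplices:

  0-simplices (7): [0], [1], [2], [3], [4], [5], [6]
  1-simplices (18): [0,1], [0,2], [0,3], [0,4], [0,5], [0,6], [1,2], [1,3], [1,4], [1,6], [2,4], [2,5], [2,6], [3,4], [3,5], [4,5], [4,6], [5,6]
  2-simplices (12): [0,1,2], [0,1,3], [0,2,4], [0,3,5], [0,4,6], [0,5,6], [1,2,6], [1,3,4], [1,4,6], [2,4,5], [2,5,6], [3,4,5]

so the chain groups are C_0 ≅ Z^7, C_1 ≅ Z^18, C_2 ≅ Z^12.

The boundary map ∂_1: C_1 → C_0 sends each edge [p,q] (with p < q) to q − p. For instance
  ∂[0,1] = [1] − [0].
The 7×18 boundary matrix has rank 6 and Smith normal form diag(1,1,1,1,1,1).

Boundary ∂_2: C_2 → C_1 sends each 2-simplex [p,q,r] to [q,r] − [p,r] + [p,q]. For instance
  ∂[0,1,3] = [1,3] − [0,3] + [0,1],
  ∂[1,3,4] = [3,4] − [1,4] + [1,3].
The 18×12 boundary matrix has rank 12 and Smith normal form diag(1,1,1,1,1,1,1,1,1,1,1,2).

Now H_k = ker ∂_k / im ∂_{k+1}, so:

  H_2: rank ker ∂_2 − rank ∂_3 = (12 − 12) − 0 = 0, and there is no ∂_3, so H_2 = 0.

H_2 = 0.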